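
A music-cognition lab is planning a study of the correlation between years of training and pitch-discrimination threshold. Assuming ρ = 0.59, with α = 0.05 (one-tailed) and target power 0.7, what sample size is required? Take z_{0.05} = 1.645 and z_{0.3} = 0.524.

n = 14

Fisher's z: C = ½·ln((1+r)/(1−r)) = ½·ln(3.8780) = 0.6777.
n = ((z_{α} + z_β)/C)² + 3.
(1.645 + 0.524) / 0.6777 = 2.169 / 0.6777 = 3.201.
n = 3.201² + 3 = 10.24 + 3 = 13.2.
Round up.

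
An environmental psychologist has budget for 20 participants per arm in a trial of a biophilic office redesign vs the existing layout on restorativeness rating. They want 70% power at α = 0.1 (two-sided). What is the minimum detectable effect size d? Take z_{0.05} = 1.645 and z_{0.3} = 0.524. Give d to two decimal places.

For two independent groups of n = 20 each: d_min = (z_{α/2} + z_β)·√(2/n).
z-sum = 1.645 + 0.524 = 2.169.
d_min = 2.169 × √(2/20) = 2.169 × 0.3162 = 0.686.

d_min ≈ 0.69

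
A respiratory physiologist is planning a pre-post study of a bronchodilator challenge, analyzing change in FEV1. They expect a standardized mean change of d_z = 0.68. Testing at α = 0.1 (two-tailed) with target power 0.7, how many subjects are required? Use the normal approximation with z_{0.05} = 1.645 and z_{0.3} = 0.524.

For a paired (one-sample on differences) test: n = ((z_{α/2} + z_β) / d)².
z_{α/2} + z_β = 1.645 + 0.524 = 2.169.
n = (2.169 / 0.68)² = 3.190² = 10.17.
Round up.

n = 11 pairs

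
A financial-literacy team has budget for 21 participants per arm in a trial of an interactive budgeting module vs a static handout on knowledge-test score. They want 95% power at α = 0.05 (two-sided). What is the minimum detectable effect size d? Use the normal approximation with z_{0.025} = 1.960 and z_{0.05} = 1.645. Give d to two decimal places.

For two independent groups of n = 21 each: d_min = (z_{α/2} + z_β)·√(2/n).
z-sum = 1.960 + 1.645 = 3.605.
d_min = 3.605 × √(2/21) = 3.605 × 0.3086 = 1.113.

d_min ≈ 1.11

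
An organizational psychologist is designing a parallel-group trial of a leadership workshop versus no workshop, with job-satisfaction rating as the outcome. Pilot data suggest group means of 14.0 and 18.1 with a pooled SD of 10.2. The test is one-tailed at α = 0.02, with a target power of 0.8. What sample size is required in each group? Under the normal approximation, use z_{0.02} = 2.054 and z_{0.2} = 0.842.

n = 104 per group

Cohen's d = |M₁ − M₂| / SD_pooled = |14.0 − 18.1| / 10.2 = 4.1 / 10.2 = 0.402.
For two independent groups with equal n: n = 2·((z_{α} + z_β) / d)².
z_{α} + z_β = 2.054 + 0.842 = 2.896.
n = 2 × (2.896 / 0.402)² = 2 × 7.204² = 2 × 51.90 = 103.8.
Round up to the next whole participant.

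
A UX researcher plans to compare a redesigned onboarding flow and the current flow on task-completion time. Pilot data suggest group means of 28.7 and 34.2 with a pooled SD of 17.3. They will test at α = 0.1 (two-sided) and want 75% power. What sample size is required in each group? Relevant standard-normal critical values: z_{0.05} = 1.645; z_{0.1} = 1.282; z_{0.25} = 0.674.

Cohen's d = |M₁ − M₂| / SD_pooled = |28.7 − 34.2| / 17.3 = 5.5 / 17.3 = 0.318.
For two independent groups with equal n: n = 2·((z_{α/2} + z_β) / d)².
z_{α/2} + z_β = 1.645 + 0.674 = 2.319.
n = 2 × (2.319 / 0.318)² = 2 × 7.292² = 2 × 53.18 = 106.4.
Round up to the next whole participant.

n = 107 per group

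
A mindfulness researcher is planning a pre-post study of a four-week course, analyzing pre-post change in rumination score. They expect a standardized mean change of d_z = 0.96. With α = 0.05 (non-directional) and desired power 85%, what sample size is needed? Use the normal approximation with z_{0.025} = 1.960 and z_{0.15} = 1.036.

n = 10 pairs

For a paired (one-sample on differences) test: n = ((z_{α/2} + z_β) / d)².
z_{α/2} + z_β = 1.960 + 1.036 = 2.996.
n = (2.996 / 0.96)² = 3.121² = 9.74.
Round up.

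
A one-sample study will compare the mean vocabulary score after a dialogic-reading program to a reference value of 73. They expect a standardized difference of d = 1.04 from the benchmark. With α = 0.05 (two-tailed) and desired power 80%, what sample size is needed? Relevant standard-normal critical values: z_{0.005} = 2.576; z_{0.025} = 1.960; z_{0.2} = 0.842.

n = 8

For a one-sample test: n = ((z_{α/2} + z_β) / d)².
z_{α/2} + z_β = 1.960 + 0.842 = 2.802.
n = (2.802 / 1.04)² = 2.694² = 7.26.
Round up.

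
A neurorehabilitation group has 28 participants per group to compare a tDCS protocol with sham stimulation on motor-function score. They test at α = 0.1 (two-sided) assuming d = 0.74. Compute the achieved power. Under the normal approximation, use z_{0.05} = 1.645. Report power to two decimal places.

For two equal groups, power = Φ(d·√(n/2) − z_{α/2}).
d·√(n/2) = 0.74 × √(28/2) = 0.74 × 3.742 = 2.769.
z_β = 2.769 − 1.645 = 1.124.
Power = Φ(1.124) = 0.869.

power ≈ 0.87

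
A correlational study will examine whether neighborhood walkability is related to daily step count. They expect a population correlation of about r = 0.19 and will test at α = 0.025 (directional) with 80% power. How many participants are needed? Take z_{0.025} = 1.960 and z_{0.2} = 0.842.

n = 216

Fisher's z: C = ½·ln((1+r)/(1−r)) = ½·ln(1.4691) = 0.1923.
n = ((z_{α} + z_β)/C)² + 3.
(1.960 + 0.842) / 0.1923 = 2.802 / 0.1923 = 14.571.
n = 14.571² + 3 = 212.31 + 3 = 215.3.
Round up.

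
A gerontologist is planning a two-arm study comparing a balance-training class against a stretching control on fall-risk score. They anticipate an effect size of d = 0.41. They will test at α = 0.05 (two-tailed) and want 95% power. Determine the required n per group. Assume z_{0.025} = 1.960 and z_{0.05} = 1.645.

n = 155 per group

For two independent groups with equal n: n = 2·((z_{α/2} + z_β) / d)².
z_{α/2} + z_β = 1.960 + 1.645 = 3.605.
n = 2 × (3.605 / 0.41)² = 2 × 8.793² = 2 × 77.31 = 154.6.
Round up to the next whole participant.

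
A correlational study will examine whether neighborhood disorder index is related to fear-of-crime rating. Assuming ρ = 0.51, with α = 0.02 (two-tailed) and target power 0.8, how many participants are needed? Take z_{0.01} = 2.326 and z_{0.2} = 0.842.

Fisher's z: C = ½·ln((1+r)/(1−r)) = ½·ln(3.0816) = 0.5627.
n = ((z_{α/2} + z_β)/C)² + 3.
(2.326 + 0.842) / 0.5627 = 3.168 / 0.5627 = 5.630.
n = 5.630² + 3 = 31.70 + 3 = 34.7.
Round up.

n = 35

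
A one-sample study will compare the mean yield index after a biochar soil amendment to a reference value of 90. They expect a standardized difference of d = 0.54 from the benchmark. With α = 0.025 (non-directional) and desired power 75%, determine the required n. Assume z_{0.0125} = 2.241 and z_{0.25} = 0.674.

n = 30

For a one-sample test: n = ((z_{α/2} + z_β) / d)².
z_{α/2} + z_β = 2.241 + 0.674 = 2.915.
n = (2.915 / 0.54)² = 5.398² = 29.14.
Round up.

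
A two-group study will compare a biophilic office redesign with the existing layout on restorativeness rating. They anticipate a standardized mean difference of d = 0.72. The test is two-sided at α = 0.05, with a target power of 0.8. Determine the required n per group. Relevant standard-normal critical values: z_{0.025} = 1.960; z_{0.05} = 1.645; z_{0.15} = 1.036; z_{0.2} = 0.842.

For two independent groups with equal n: n = 2·((z_{α/2} + z_β) / d)².
z_{α/2} + z_β = 1.960 + 0.842 = 2.802.
n = 2 × (2.802 / 0.72)² = 2 × 3.892² = 2 × 15.15 = 30.3.
Round up to the next whole participant.

n = 31 per group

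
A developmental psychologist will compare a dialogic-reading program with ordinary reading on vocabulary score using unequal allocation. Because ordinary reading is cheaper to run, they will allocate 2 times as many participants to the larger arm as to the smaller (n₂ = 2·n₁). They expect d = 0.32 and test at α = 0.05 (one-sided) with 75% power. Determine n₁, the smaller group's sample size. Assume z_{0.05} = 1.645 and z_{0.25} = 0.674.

n₁ = 79

With allocation ratio k = n₂/n₁ = 2, Var(x̄₁−x̄₂) = σ²(1/n₁ + 1/(k·n₁)) = σ²·(k+1)/(k·n₁).
So n₁ = (1 + 1/k)·((z_{α} + z_β)/d)² = 1.500 × (2.319/0.32)².
n₁ = 1.500 × 52.52 = 78.8.
Round up: n₁ = 79, giving n₂ = 2 × 79 = 158.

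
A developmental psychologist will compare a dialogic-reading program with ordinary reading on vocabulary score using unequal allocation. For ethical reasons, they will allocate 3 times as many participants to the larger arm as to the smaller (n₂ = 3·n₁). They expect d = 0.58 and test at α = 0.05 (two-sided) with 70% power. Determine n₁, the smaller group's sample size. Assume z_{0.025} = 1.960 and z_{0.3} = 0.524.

With allocation ratio k = n₂/n₁ = 3, Var(x̄₁−x̄₂) = σ²(1/n₁ + 1/(k·n₁)) = σ²·(k+1)/(k·n₁).
So n₁ = (1 + 1/k)·((z_{α/2} + z_β)/d)² = 1.333 × (2.484/0.58)².
n₁ = 1.333 × 18.34 = 24.5.
Round up: n₁ = 25, giving n₂ = 3 × 25 = 75.

n₁ = 25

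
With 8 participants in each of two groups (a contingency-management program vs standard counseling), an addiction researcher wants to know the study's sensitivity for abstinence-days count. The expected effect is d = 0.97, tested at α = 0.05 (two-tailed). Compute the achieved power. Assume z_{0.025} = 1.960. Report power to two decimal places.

For two equal groups, power = Φ(d·√(n/2) − z_{α/2}).
d·√(n/2) = 0.97 × √(8/2) = 0.97 × 2.000 = 1.940.
z_β = 1.940 − 1.960 = -0.020.
Power = Φ(-0.020) = 0.492.

power ≈ 0.49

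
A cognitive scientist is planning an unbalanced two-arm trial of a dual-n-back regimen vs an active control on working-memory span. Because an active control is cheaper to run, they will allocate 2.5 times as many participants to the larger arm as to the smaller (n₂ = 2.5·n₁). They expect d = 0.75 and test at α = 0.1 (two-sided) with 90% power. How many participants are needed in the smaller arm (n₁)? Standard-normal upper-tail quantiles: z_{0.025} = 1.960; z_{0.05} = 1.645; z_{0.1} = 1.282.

With allocation ratio k = n₂/n₁ = 2.5, Var(x̄₁−x̄₂) = σ²(1/n₁ + 1/(k·n₁)) = σ²·(k+1)/(k·n₁).
So n₁ = (1 + 1/k)·((z_{α/2} + z_β)/d)² = 1.400 × (2.927/0.75)².
n₁ = 1.400 × 15.23 = 21.3.
Round up: n₁ = 22, giving n₂ = 2.5 × 22 = 55.

n₁ = 22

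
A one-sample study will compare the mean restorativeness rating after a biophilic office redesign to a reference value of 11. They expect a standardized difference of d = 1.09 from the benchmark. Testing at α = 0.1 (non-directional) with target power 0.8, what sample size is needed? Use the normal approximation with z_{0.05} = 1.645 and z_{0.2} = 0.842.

n = 6

For a one-sample test: n = ((z_{α/2} + z_β) / d)².
z_{α/2} + z_β = 1.645 + 0.842 = 2.487.
n = (2.487 / 1.09)² = 2.282² = 5.21.
Round up.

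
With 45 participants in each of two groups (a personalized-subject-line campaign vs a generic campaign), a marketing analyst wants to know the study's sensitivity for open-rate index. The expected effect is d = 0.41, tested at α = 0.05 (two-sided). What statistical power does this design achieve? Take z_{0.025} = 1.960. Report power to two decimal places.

For two equal groups, power = Φ(d·√(n/2) − z_{α/2}).
d·√(n/2) = 0.41 × √(45/2) = 0.41 × 4.743 = 1.945.
z_β = 1.945 − 1.960 = -0.015.
Power = Φ(-0.015) = 0.494.

power ≈ 0.49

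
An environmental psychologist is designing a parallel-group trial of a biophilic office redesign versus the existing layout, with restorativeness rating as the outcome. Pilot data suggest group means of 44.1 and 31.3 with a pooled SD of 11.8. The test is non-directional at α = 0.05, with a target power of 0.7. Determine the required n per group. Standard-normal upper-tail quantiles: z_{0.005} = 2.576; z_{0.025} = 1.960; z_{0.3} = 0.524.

n = 11 per group

Cohen's d = |M₁ − M₂| / SD_pooled = |44.1 − 31.3| / 11.8 = 12.8 / 11.8 = 1.085.
For two independent groups with equal n: n = 2·((z_{α/2} + z_β) / d)².
z_{α/2} + z_β = 1.960 + 0.524 = 2.484.
n = 2 × (2.484 / 1.085)² = 2 × 2.289² = 2 × 5.24 = 10.5.
Round up to the next whole participant.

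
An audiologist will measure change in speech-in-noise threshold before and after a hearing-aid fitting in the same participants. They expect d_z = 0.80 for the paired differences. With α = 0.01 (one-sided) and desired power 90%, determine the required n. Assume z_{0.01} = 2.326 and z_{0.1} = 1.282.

For a paired (one-sample on differences) test: n = ((z_{α} + z_β) / d)².
z_{α} + z_β = 2.326 + 1.282 = 3.608.
n = (3.608 / 0.80)² = 4.510² = 20.34.
Round up.

n = 21 pairs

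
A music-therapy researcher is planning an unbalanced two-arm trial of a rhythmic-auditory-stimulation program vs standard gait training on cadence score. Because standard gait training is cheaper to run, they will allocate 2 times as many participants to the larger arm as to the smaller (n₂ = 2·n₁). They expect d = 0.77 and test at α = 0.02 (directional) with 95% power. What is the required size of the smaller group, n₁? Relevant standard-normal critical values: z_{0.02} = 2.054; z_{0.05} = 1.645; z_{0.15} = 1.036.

With allocation ratio k = n₂/n₁ = 2, Var(x̄₁−x̄₂) = σ²(1/n₁ + 1/(k·n₁)) = σ²·(k+1)/(k·n₁).
So n₁ = (1 + 1/k)·((z_{α} + z_β)/d)² = 1.500 × (3.699/0.77)².
n₁ = 1.500 × 23.08 = 34.6.
Round up: n₁ = 35, giving n₂ = 2 × 35 = 70.

n₁ = 35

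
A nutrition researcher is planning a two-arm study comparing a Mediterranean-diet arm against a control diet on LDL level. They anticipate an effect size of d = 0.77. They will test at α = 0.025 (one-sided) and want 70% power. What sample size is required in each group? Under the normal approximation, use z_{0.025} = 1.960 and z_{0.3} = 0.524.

For two independent groups with equal n: n = 2·((z_{α} + z_β) / d)².
z_{α} + z_β = 1.960 + 0.524 = 2.484.
n = 2 × (2.484 / 0.77)² = 2 × 3.226² = 2 × 10.41 = 20.8.
Round up to the next whole participant.

n = 21 per group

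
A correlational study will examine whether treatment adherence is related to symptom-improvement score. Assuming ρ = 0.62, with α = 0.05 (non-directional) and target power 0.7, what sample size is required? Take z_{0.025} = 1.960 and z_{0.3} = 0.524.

n = 15

Fisher's z: C = ½·ln((1+r)/(1−r)) = ½·ln(4.2632) = 0.7250.
n = ((z_{α/2} + z_β)/C)² + 3.
(1.960 + 0.524) / 0.7250 = 2.484 / 0.7250 = 3.426.
n = 3.426² + 3 = 11.74 + 3 = 14.7.
Round up.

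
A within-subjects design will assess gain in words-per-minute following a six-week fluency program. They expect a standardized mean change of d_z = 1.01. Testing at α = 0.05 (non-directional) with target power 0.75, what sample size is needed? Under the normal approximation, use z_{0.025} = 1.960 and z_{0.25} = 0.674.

For a paired (one-sample on differences) test: n = ((z_{α/2} + z_β) / d)².
z_{α/2} + z_β = 1.960 + 0.674 = 2.634.
n = (2.634 / 1.01)² = 2.608² = 6.80.
Round up.

n = 7 pairs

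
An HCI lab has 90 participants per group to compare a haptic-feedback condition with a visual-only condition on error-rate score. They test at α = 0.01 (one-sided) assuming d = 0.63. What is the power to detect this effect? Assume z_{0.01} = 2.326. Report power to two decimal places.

power ≈ 0.97

For two equal groups, power = Φ(d·√(n/2) − z_{α}).
d·√(n/2) = 0.63 × √(90/2) = 0.63 × 6.708 = 4.226.
z_β = 4.226 − 2.326 = 1.900.
Power = Φ(1.900) = 0.971.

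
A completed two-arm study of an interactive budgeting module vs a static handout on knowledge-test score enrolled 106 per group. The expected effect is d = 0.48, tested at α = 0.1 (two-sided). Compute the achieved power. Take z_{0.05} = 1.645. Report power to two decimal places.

For two equal groups, power = Φ(d·√(n/2) − z_{α/2}).
d·√(n/2) = 0.48 × √(106/2) = 0.48 × 7.280 = 3.494.
z_β = 3.494 − 1.645 = 1.849.
Power = Φ(1.849) = 0.968.

power ≈ 0.97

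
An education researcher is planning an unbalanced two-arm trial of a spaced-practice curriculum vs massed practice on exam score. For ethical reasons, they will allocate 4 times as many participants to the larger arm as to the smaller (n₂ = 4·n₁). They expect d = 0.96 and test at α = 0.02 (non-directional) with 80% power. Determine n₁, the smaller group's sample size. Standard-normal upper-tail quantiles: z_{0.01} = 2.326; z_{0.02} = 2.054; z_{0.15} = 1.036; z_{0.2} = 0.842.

With allocation ratio k = n₂/n₁ = 4, Var(x̄₁−x̄₂) = σ²(1/n₁ + 1/(k·n₁)) = σ²·(k+1)/(k·n₁).
So n₁ = (1 + 1/k)·((z_{α/2} + z_β)/d)² = 1.250 × (3.168/0.96)².
n₁ = 1.250 × 10.89 = 13.6.
Round up: n₁ = 14, giving n₂ = 4 × 14 = 56.

n₁ = 14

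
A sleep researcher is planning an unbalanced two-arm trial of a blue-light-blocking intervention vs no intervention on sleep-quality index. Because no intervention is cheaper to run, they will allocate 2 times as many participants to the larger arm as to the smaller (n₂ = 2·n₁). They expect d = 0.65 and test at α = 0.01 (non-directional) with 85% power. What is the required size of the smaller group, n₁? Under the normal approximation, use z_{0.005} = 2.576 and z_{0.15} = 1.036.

With allocation ratio k = n₂/n₁ = 2, Var(x̄₁−x̄₂) = σ²(1/n₁ + 1/(k·n₁)) = σ²·(k+1)/(k·n₁).
So n₁ = (1 + 1/k)·((z_{α/2} + z_β)/d)² = 1.500 × (3.612/0.65)².
n₁ = 1.500 × 30.88 = 46.3.
Round up: n₁ = 47, giving n₂ = 2 × 47 = 94.

n₁ = 47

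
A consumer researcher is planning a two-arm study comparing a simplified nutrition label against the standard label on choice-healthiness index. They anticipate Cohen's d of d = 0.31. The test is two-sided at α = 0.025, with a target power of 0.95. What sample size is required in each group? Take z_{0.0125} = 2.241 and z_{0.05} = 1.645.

For two independent groups with equal n: n = 2·((z_{α/2} + z_β) / d)².
z_{α/2} + z_β = 2.241 + 1.645 = 3.886.
n = 2 × (3.886 / 0.31)² = 2 × 12.535² = 2 × 157.14 = 314.3.
Round up to the next whole participant.

n = 315 per group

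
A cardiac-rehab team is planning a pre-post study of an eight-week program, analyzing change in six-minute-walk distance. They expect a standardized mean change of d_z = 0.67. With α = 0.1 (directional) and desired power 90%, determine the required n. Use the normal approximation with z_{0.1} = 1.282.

For a paired (one-sample on differences) test: n = ((z_{α} + z_β) / d)².
z_{α} + z_β = 1.282 + 1.282 = 2.564.
n = (2.564 / 0.67)² = 3.827² = 14.64.
Round up.

n = 15 pairs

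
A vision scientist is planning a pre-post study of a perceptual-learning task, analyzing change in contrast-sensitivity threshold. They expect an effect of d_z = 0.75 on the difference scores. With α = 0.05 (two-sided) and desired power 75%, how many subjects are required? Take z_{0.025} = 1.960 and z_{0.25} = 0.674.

For a paired (one-sample on differences) test: n = ((z_{α/2} + z_β) / d)².
z_{α/2} + z_β = 1.960 + 0.674 = 2.634.
n = (2.634 / 0.75)² = 3.512² = 12.33.
Round up.

n = 13 pairs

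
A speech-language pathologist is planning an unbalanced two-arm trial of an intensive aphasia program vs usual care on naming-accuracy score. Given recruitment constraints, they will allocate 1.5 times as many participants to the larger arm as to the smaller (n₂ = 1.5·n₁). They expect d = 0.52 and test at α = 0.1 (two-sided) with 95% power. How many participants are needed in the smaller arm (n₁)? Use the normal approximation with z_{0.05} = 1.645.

n₁ = 67

With allocation ratio k = n₂/n₁ = 1.5, Var(x̄₁−x̄₂) = σ²(1/n₁ + 1/(k·n₁)) = σ²·(k+1)/(k·n₁).
So n₁ = (1 + 1/k)·((z_{α/2} + z_β)/d)² = 1.667 × (3.290/0.52)².
n₁ = 1.667 × 40.03 = 66.7.
Round up: n₁ = 67, giving n₂ = ⌈1.5 × 67⌉ = ⌈100.5⌉ = 101.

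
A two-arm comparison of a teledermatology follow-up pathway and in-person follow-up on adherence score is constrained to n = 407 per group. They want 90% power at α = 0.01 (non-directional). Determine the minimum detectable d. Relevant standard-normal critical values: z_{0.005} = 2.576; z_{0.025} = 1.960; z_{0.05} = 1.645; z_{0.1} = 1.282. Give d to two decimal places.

For two independent groups of n = 407 each: d_min = (z_{α/2} + z_β)·√(2/n).
z-sum = 2.576 + 1.282 = 3.858.
d_min = 3.858 × √(2/407) = 3.858 × 0.0701 = 0.270.

d_min ≈ 0.27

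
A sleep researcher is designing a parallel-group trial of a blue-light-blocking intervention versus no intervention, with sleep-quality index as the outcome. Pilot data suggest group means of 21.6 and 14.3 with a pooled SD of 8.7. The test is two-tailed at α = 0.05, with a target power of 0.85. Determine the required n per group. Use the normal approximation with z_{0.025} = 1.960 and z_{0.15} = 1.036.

Cohen's d = |M₁ − M₂| / SD_pooled = |21.6 − 14.3| / 8.7 = 7.3 / 8.7 = 0.839.
For two independent groups with equal n: n = 2·((z_{α/2} + z_β) / d)².
z_{α/2} + z_β = 1.960 + 1.036 = 2.996.
n = 2 × (2.996 / 0.839)² = 2 × 3.571² = 2 × 12.75 = 25.5.
Round up to the next whole participant.

n = 26 per group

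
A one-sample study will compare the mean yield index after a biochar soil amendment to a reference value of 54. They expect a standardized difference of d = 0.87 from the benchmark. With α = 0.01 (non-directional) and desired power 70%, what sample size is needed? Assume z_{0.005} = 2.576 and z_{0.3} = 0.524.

For a one-sample test: n = ((z_{α/2} + z_β) / d)².
z_{α/2} + z_β = 2.576 + 0.524 = 3.100.
n = (3.100 / 0.87)² = 3.563² = 12.70.
Round up.

n = 13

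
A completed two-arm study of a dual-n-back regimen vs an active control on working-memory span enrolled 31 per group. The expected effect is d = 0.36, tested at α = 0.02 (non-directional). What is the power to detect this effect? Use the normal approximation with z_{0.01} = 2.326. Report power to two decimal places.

power ≈ 0.18

For two equal groups, power = Φ(d·√(n/2) − z_{α/2}).
d·√(n/2) = 0.36 × √(31/2) = 0.36 × 3.937 = 1.417.
z_β = 1.417 − 2.326 = -0.909.
Power = Φ(-0.909) = 0.182.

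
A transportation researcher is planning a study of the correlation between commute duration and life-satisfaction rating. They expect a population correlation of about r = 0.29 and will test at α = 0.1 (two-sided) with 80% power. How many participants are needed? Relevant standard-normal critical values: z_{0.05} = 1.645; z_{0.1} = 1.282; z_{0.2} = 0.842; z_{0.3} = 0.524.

Fisher's z: C = ½·ln((1+r)/(1−r)) = ½·ln(1.8169) = 0.2986.
n = ((z_{α/2} + z_β)/C)² + 3.
(1.645 + 0.842) / 0.2986 = 2.487 / 0.2986 = 8.329.
n = 8.329² + 3 = 69.37 + 3 = 72.4.
Round up.

n = 73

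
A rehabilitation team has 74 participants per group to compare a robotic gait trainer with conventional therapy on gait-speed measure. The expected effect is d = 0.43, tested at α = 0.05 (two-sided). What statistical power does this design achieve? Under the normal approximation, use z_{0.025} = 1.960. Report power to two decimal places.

For two equal groups, power = Φ(d·√(n/2) − z_{α/2}).
d·√(n/2) = 0.43 × √(74/2) = 0.43 × 6.083 = 2.616.
z_β = 2.616 − 1.960 = 0.656.
Power = Φ(0.656) = 0.744.

power ≈ 0.74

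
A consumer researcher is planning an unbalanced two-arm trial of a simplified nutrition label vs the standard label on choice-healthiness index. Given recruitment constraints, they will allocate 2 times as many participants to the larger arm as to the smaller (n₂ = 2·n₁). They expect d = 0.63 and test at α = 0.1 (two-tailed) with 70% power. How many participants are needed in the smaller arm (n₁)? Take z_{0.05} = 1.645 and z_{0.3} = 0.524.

n₁ = 18

With allocation ratio k = n₂/n₁ = 2, Var(x̄₁−x̄₂) = σ²(1/n₁ + 1/(k·n₁)) = σ²·(k+1)/(k·n₁).
So n₁ = (1 + 1/k)·((z_{α/2} + z_β)/d)² = 1.500 × (2.169/0.63)².
n₁ = 1.500 × 11.85 = 17.8.
Round up: n₁ = 18, giving n₂ = 2 × 18 = 36.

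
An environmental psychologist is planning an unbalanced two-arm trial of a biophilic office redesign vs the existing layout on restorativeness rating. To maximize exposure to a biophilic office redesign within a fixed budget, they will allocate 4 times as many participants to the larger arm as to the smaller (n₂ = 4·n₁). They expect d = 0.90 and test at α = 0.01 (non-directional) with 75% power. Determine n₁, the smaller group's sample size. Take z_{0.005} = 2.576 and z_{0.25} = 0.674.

With allocation ratio k = n₂/n₁ = 4, Var(x̄₁−x̄₂) = σ²(1/n₁ + 1/(k·n₁)) = σ²·(k+1)/(k·n₁).
So n₁ = (1 + 1/k)·((z_{α/2} + z_β)/d)² = 1.250 × (3.250/0.90)².
n₁ = 1.250 × 13.04 = 16.3.
Round up: n₁ = 17, giving n₂ = 4 × 17 = 68.

n₁ = 17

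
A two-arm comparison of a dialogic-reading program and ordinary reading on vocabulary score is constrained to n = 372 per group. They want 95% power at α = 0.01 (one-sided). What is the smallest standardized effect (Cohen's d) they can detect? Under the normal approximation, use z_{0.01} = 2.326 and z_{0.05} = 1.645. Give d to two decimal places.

d_min ≈ 0.29

For two independent groups of n = 372 each: d_min = (z_{α} + z_β)·√(2/n).
z-sum = 2.326 + 1.645 = 3.971.
d_min = 3.971 × √(2/372) = 3.971 × 0.0733 = 0.291.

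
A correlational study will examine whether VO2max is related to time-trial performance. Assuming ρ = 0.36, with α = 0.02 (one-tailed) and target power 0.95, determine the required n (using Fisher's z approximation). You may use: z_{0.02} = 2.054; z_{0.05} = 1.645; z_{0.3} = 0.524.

Fisher's z: C = ½·ln((1+r)/(1−r)) = ½·ln(2.1250) = 0.3769.
n = ((z_{α} + z_β)/C)² + 3.
(2.054 + 1.645) / 0.3769 = 3.699 / 0.3769 = 9.814.
n = 9.814² + 3 = 96.32 + 3 = 99.3.
Round up.

n = 100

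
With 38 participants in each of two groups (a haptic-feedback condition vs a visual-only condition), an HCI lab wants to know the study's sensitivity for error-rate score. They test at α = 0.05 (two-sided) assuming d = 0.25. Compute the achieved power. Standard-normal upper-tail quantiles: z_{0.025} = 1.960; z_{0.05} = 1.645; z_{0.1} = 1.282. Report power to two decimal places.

power ≈ 0.19

For two equal groups, power = Φ(d·√(n/2) − z_{α/2}).
d·√(n/2) = 0.25 × √(38/2) = 0.25 × 4.359 = 1.090.
z_β = 1.090 − 1.960 = -0.870.
Power = Φ(-0.870) = 0.192.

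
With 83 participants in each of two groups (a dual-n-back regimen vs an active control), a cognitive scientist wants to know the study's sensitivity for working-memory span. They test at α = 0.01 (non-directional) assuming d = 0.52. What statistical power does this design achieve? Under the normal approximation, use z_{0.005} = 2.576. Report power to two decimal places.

For two equal groups, power = Φ(d·√(n/2) − z_{α/2}).
d·√(n/2) = 0.52 × √(83/2) = 0.52 × 6.442 = 3.350.
z_β = 3.350 − 2.576 = 0.774.
Power = Φ(0.774) = 0.780.

power ≈ 0.78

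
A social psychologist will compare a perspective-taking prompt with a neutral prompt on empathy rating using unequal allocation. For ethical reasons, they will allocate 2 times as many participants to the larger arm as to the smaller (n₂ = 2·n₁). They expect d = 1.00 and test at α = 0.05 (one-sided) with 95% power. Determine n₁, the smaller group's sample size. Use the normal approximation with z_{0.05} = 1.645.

With allocation ratio k = n₂/n₁ = 2, Var(x̄₁−x̄₂) = σ²(1/n₁ + 1/(k·n₁)) = σ²·(k+1)/(k·n₁).
So n₁ = (1 + 1/k)·((z_{α} + z_β)/d)² = 1.500 × (3.290/1.00)².
n₁ = 1.500 × 10.82 = 16.2.
Round up: n₁ = 17, giving n₂ = 2 × 17 = 34.

n₁ = 17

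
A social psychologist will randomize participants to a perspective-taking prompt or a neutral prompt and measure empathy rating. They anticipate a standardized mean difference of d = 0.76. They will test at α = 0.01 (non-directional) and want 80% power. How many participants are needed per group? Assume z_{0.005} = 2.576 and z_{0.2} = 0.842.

n = 41 per group

For two independent groups with equal n: n = 2·((z_{α/2} + z_β) / d)².
z_{α/2} + z_β = 2.576 + 0.842 = 3.418.
n = 2 × (3.418 / 0.76)² = 2 × 4.497² = 2 × 20.23 = 40.5.
Round up to the next whole participant.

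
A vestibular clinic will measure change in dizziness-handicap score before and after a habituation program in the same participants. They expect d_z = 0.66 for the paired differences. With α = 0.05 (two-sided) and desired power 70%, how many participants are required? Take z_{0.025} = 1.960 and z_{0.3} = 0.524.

n = 15 pairs

For a paired (one-sample on differences) test: n = ((z_{α/2} + z_β) / d)².
z_{α/2} + z_β = 1.960 + 0.524 = 2.484.
n = (2.484 / 0.66)² = 3.764² = 14.16.
Round up.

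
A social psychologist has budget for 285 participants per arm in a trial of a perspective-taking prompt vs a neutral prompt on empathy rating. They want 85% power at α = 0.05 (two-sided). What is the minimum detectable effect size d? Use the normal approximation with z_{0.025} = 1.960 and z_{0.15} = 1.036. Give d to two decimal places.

For two independent groups of n = 285 each: d_min = (z_{α/2} + z_β)·√(2/n).
z-sum = 1.960 + 1.036 = 2.996.
d_min = 2.996 × √(2/285) = 2.996 × 0.0838 = 0.251.

d_min ≈ 0.25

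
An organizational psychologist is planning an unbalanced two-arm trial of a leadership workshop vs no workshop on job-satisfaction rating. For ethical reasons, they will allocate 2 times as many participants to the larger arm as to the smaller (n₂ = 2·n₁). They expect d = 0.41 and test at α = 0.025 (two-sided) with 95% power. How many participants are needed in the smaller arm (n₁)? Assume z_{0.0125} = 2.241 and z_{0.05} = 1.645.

n₁ = 135

With allocation ratio k = n₂/n₁ = 2, Var(x̄₁−x̄₂) = σ²(1/n₁ + 1/(k·n₁)) = σ²·(k+1)/(k·n₁).
So n₁ = (1 + 1/k)·((z_{α/2} + z_β)/d)² = 1.500 × (3.886/0.41)².
n₁ = 1.500 × 89.83 = 134.8.
Round up: n₁ = 135, giving n₂ = 2 × 135 = 270.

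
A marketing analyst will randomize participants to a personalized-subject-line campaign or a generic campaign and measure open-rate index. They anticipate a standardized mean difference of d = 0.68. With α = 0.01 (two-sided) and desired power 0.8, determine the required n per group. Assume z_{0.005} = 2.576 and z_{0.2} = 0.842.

n = 51 per group

For two independent groups with equal n: n = 2·((z_{α/2} + z_β) / d)².
z_{α/2} + z_β = 2.576 + 0.842 = 3.418.
n = 2 × (3.418 / 0.68)² = 2 × 5.026² = 2 × 25.27 = 50.5.
Round up to the next whole participant.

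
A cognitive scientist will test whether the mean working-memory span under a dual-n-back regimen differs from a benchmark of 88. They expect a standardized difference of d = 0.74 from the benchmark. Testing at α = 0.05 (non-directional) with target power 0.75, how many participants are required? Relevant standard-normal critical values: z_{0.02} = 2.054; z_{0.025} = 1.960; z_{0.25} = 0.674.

n = 13

For a one-sample test: n = ((z_{α/2} + z_β) / d)².
z_{α/2} + z_β = 1.960 + 0.674 = 2.634.
n = (2.634 / 0.74)² = 3.559² = 12.67.
Round up.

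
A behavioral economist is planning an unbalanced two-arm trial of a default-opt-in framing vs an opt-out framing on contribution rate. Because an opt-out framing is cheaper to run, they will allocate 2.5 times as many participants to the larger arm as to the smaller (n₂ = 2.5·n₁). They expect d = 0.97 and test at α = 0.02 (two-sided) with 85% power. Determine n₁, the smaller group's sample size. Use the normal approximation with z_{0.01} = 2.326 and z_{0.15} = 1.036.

n₁ = 17

With allocation ratio k = n₂/n₁ = 2.5, Var(x̄₁−x̄₂) = σ²(1/n₁ + 1/(k·n₁)) = σ²·(k+1)/(k·n₁).
So n₁ = (1 + 1/k)·((z_{α/2} + z_β)/d)² = 1.400 × (3.362/0.97)².
n₁ = 1.400 × 12.01 = 16.8.
Round up: n₁ = 17, giving n₂ = ⌈2.5 × 17⌉ = ⌈42.5⌉ = 43.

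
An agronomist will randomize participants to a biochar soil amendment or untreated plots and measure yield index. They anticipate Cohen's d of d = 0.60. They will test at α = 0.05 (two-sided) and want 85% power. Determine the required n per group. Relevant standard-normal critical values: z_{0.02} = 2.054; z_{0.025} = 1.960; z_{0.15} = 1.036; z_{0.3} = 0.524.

n = 50 per group

For two independent groups with equal n: n = 2·((z_{α/2} + z_β) / d)².
z_{α/2} + z_β = 1.960 + 1.036 = 2.996.
n = 2 × (2.996 / 0.60)² = 2 × 4.993² = 2 × 24.93 = 49.9.
Round up to the next whole participant.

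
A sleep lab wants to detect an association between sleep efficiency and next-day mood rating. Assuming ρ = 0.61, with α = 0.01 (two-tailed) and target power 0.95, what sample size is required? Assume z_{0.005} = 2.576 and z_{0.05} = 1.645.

n = 39

Fisher's z: C = ½·ln((1+r)/(1−r)) = ½·ln(4.1282) = 0.7089.
n = ((z_{α/2} + z_β)/C)² + 3.
(2.576 + 1.645) / 0.7089 = 4.221 / 0.7089 = 5.954.
n = 5.954² + 3 = 35.45 + 3 = 38.5.
Round up.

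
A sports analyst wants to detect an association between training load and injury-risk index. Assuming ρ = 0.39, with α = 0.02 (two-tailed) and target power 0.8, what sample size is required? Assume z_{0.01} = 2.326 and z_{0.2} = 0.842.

Fisher's z: C = ½·ln((1+r)/(1−r)) = ½·ln(2.2787) = 0.4118.
n = ((z_{α/2} + z_β)/C)² + 3.
(2.326 + 0.842) / 0.4118 = 3.168 / 0.4118 = 7.693.
n = 7.693² + 3 = 59.18 + 3 = 62.2.
Round up.

n = 63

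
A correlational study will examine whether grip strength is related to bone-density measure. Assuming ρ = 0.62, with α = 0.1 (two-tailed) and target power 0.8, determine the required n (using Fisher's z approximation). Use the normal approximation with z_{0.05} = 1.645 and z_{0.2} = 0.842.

Fisher's z: C = ½·ln((1+r)/(1−r)) = ½·ln(4.2632) = 0.7250.
n = ((z_{α/2} + z_β)/C)² + 3.
(1.645 + 0.842) / 0.7250 = 2.487 / 0.7250 = 3.430.
n = 3.430² + 3 = 11.77 + 3 = 14.8.
Round up.

n = 15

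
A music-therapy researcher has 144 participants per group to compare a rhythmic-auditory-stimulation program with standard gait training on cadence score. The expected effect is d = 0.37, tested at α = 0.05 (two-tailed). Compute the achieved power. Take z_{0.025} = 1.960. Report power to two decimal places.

power ≈ 0.88

For two equal groups, power = Φ(d·√(n/2) − z_{α/2}).
d·√(n/2) = 0.37 × √(144/2) = 0.37 × 8.485 = 3.140.
z_β = 3.140 − 1.960 = 1.180.
Power = Φ(1.180) = 0.881.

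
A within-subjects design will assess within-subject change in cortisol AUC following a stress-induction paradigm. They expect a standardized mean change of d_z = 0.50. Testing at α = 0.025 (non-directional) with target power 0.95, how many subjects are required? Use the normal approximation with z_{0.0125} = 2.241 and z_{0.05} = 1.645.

For a paired (one-sample on differences) test: n = ((z_{α/2} + z_β) / d)².
z_{α/2} + z_β = 2.241 + 1.645 = 3.886.
n = (3.886 / 0.50)² = 7.772² = 60.40.
Round up.

n = 61 pairs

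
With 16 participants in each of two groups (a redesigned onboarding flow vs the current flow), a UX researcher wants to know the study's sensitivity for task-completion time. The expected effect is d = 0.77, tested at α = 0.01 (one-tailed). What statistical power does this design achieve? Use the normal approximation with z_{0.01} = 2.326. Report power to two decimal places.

For two equal groups, power = Φ(d·√(n/2) − z_{α}).
d·√(n/2) = 0.77 × √(16/2) = 0.77 × 2.828 = 2.178.
z_β = 2.178 − 2.326 = -0.148.
Power = Φ(-0.148) = 0.441.

power ≈ 0.44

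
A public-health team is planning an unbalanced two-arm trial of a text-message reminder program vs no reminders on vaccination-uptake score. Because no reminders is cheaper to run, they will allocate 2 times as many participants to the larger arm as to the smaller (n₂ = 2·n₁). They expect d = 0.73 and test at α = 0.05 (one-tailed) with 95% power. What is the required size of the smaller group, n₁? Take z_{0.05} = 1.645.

With allocation ratio k = n₂/n₁ = 2, Var(x̄₁−x̄₂) = σ²(1/n₁ + 1/(k·n₁)) = σ²·(k+1)/(k·n₁).
So n₁ = (1 + 1/k)·((z_{α} + z_β)/d)² = 1.500 × (3.290/0.73)².
n₁ = 1.500 × 20.31 = 30.5.
Round up: n₁ = 31, giving n₂ = 2 × 31 = 62.

n₁ = 31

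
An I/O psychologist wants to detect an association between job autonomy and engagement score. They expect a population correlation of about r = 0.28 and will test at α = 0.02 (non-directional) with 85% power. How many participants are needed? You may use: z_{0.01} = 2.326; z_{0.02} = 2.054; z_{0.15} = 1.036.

n = 140

Fisher's z: C = ½·ln((1+r)/(1−r)) = ½·ln(1.7778) = 0.2877.
n = ((z_{α/2} + z_β)/C)² + 3.
(2.326 + 1.036) / 0.2877 = 3.362 / 0.2877 = 11.686.
n = 11.686² + 3 = 136.56 + 3 = 139.6.
Round up.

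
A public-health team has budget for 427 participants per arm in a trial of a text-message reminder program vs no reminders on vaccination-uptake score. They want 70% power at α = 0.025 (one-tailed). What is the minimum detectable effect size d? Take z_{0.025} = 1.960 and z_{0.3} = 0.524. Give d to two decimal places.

d_min ≈ 0.17

For two independent groups of n = 427 each: d_min = (z_{α} + z_β)·√(2/n).
z-sum = 1.960 + 0.524 = 2.484.
d_min = 2.484 × √(2/427) = 2.484 × 0.0684 = 0.170.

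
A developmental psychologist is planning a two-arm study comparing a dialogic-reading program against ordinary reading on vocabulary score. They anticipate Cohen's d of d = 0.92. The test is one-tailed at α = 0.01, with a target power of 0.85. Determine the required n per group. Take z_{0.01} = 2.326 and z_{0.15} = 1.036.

For two independent groups with equal n: n = 2·((z_{α} + z_β) / d)².
z_{α} + z_β = 2.326 + 1.036 = 3.362.
n = 2 × (3.362 / 0.92)² = 2 × 3.654² = 2 × 13.35 = 26.7.
Round up to the next whole participant.

n = 27 per group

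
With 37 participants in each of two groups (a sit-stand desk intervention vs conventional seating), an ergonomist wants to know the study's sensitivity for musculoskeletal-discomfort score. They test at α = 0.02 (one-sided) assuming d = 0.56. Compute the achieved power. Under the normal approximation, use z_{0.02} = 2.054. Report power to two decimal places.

power ≈ 0.64

For two equal groups, power = Φ(d·√(n/2) − z_{α}).
d·√(n/2) = 0.56 × √(37/2) = 0.56 × 4.301 = 2.409.
z_β = 2.409 − 2.054 = 0.355.
Power = Φ(0.355) = 0.639.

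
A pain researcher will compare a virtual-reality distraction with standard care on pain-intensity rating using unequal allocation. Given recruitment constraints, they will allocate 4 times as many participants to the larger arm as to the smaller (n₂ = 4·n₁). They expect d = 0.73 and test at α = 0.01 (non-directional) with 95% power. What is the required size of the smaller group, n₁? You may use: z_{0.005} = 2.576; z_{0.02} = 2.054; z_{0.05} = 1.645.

n₁ = 42

With allocation ratio k = n₂/n₁ = 4, Var(x̄₁−x̄₂) = σ²(1/n₁ + 1/(k·n₁)) = σ²·(k+1)/(k·n₁).
So n₁ = (1 + 1/k)·((z_{α/2} + z_β)/d)² = 1.250 × (4.221/0.73)².
n₁ = 1.250 × 33.43 = 41.8.
Round up: n₁ = 42, giving n₂ = 4 × 42 = 168.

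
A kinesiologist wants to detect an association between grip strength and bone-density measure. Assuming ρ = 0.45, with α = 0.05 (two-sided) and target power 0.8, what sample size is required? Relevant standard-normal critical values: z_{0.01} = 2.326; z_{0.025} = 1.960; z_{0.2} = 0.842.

n = 37

Fisher's z: C = ½·ln((1+r)/(1−r)) = ½·ln(2.6364) = 0.4847.
n = ((z_{α/2} + z_β)/C)² + 3.
(1.960 + 0.842) / 0.4847 = 2.802 / 0.4847 = 5.781.
n = 5.781² + 3 = 33.42 + 3 = 36.4.
Round up.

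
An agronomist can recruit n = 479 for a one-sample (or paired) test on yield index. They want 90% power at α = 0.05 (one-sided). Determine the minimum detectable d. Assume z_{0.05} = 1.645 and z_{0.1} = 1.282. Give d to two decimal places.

For a single sample (or paired design) of n = 479: d_min = (z_{α} + z_β)/√n.
z-sum = 1.645 + 1.282 = 2.927.
d_min = 2.927 / √479 = 2.927 / 21.886 = 0.134.

d_min ≈ 0.13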